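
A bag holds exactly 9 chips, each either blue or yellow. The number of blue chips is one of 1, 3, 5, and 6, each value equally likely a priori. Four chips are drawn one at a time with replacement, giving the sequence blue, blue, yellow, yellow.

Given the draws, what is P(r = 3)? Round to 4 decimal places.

0.2914

The likelihood of the observed sequence under each hypothesis: P(data | r = 1) = (1/9)(1/9)(8/9)(8/9) = 0.0097546; P(data | r = 3) = (3/9)(3/9)(6/9)(6/9) = 0.049383; P(data | r = 5) = (5/9)(5/9)(4/9)(4/9) = 0.060966; P(data | r = 6) = (6/9)(6/9)(3/9)(3/9) = 0.049383.
Weighting by the prior gives 1/4 · 0.0097546 = 0.0024387, 1/4 · 0.049383 = 0.012346, 1/4 · 0.060966 = 0.015242, 1/4 · 0.049383 = 0.012346; these sum to 0.042372.
Hence P(r = 3 | data) = (0.012346) / (0.042372) = 0.29137.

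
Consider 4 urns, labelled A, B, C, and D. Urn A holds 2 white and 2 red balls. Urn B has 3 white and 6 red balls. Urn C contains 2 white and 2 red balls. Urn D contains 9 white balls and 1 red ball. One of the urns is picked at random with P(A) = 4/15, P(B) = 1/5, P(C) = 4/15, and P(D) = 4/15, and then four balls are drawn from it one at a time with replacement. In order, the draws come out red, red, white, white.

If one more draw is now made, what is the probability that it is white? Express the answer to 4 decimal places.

For each hypothesis, P(data | H) works out to: P(data | urn A) = (2/4)(2/4)(2/4)(2/4) = 0.0625; P(data | urn B) = (6/9)(6/9)(3/9)(3/9) = 0.049383; P(data | urn C) = (2/4)(2/4)(2/4)(2/4) = 0.0625; P(data | urn D) = (1/10)(1/10)(9/10)(9/10) = 0.0081.
Weighting by the prior gives 4/15 · 0.0625 = 0.016667, 1/5 · 0.049383 = 0.0098765, 4/15 · 0.0625 = 0.016667, 4/15 · 0.0081 = 0.00216; these sum to 0.04537.
The posterior is then P(urn A | data) = 0.36735, P(urn B | data) = 0.21769, P(urn C | data) = 0.36735, P(urn D | data) = 0.047609.
Averaging over the posterior, P(white next | data) = (1/2)(0.36735) + (1/3)(0.21769) + (1/2)(0.36735) + (9/10)(0.047609) = 0.48276.

0.4828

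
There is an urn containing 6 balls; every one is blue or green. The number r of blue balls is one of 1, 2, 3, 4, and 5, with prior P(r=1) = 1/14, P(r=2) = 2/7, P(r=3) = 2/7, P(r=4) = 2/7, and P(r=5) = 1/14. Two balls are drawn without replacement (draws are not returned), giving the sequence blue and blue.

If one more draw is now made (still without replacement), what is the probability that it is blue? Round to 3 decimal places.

0.450

Under each hypothesis, the probability of the observed sequence is: P(data | r = 1) = (1/6)(0/5) = 0; P(data | r = 2) = (2/6)(1/5) = 1/15; P(data | r = 3) = (3/6)(2/5) = 1/5; P(data | r = 4) = (4/6)(3/5) = 2/5; P(data | r = 5) = (5/6)(4/5) = 2/3.
Multiplying each by its prior: 1/14 · 0 = 0, 2/7 · 1/15 = 2/105, 2/7 · 1/5 = 2/35, 2/7 · 2/5 = 4/35, 1/14 · 2/3 = 1/21; these sum to 5/21.
Normalising, the posterior is P(r = 1 | data) = 0, P(r = 2 | data) = 2/25, P(r = 3 | data) = 6/25, P(r = 4 | data) = 12/25, P(r = 5 | data) = 1/5.
So P(blue next | data) = Σ P(blue next | H) P(H | data) = (0)(2/25) + (1/4)(6/25) + (1/2)(12/25) + (3/4)(1/5) = 9/20.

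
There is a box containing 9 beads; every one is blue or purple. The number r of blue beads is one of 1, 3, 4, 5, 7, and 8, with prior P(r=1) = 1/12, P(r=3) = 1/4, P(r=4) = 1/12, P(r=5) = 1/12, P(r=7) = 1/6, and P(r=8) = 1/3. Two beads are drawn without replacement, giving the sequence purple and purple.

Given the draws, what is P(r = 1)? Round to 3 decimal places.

0.308

For each hypothesis, P(data | H) works out to: P(data | r = 1) = (8/9)(7/8) = 7/9; P(data | r = 3) = (6/9)(5/8) = 5/12; P(data | r = 4) = (5/9)(4/8) = 5/18; P(data | r = 5) = (4/9)(3/8) = 1/6; P(data | r = 7) = (2/9)(1/8) = 1/36; P(data | r = 8) = (1/9)(0/8) = 0.
The prior-weighted likelihoods are 1/12 · 7/9 = 7/108, 1/4 · 5/12 = 5/48, 1/12 · 5/18 = 5/216, 1/12 · 1/6 = 1/72, 1/6 · 1/36 = 1/216, 1/3 · 0 = 0; with total 91/432.
Hence P(r = 1 | data) = (7/108) / (91/432) = 4/13.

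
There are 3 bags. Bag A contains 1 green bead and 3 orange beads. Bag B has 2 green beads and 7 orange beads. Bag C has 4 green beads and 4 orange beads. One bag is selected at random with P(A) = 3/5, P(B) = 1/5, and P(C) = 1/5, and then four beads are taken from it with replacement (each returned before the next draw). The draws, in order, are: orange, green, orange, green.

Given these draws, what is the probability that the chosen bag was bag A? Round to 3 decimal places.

0.533

For each hypothesis, P(data | H) works out to: P(data | bag A) = (3/4)(1/4)(3/4)(1/4) = 0.035156; P(data | bag B) = (7/9)(2/9)(7/9)(2/9) = 0.029873; P(data | bag C) = (4/8)(4/8)(4/8)(4/8) = 0.0625.
Weighting by the prior gives 3/5 · 0.035156 = 0.021094, 1/5 · 0.029873 = 0.0059747, 1/5 · 0.0625 = 0.0125; summing to 0.039568.
So P(bag A | data) = (0.021094) / (0.039568) = 0.5331.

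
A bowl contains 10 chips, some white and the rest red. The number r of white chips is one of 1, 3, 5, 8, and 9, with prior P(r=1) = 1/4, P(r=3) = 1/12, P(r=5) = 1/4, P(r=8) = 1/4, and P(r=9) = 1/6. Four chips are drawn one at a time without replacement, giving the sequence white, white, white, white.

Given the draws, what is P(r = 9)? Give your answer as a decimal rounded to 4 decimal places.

Under each hypothesis, the probability of the observed sequence is: P(data | r = 1) = (1/10)(0/9) = 0; P(data | r = 3) = (3/10)(2/9)(1/8)(0/7) = 0; P(data | r = 5) = (5/10)(4/9)(3/8)(2/7) = 1/42; P(data | r = 8) = (8/10)(7/9)(6/8)(5/7) = 1/3; P(data | r = 9) = (9/10)(8/9)(7/8)(6/7) = 3/5.
Weighting by the prior gives 1/4 · 0 = 0, 1/12 · 0 = 0, 1/4 · 1/42 = 1/168, 1/4 · 1/3 = 1/12, 1/6 · 3/5 = 1/10; with total 53/280.
Hence P(r = 9 | data) = (1/10) / (53/280) = 28/53.

0.5283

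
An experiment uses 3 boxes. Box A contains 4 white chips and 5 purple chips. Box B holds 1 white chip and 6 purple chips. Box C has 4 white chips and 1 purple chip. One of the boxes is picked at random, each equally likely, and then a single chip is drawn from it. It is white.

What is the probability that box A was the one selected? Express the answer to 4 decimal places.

0.3204

Under each hypothesis, the probability of this draw is: P(data | box A) = (4/9) = 4/9; P(data | box B) = (1/7) = 1/7; P(data | box C) = (4/5) = 4/5.
Multiplying each by its prior: 1/3 · 4/9 = 4/27, 1/3 · 1/7 = 1/21, 1/3 · 4/5 = 4/15; summing to 437/945.
Hence P(box A | data) = (4/27) / (437/945) = 140/437.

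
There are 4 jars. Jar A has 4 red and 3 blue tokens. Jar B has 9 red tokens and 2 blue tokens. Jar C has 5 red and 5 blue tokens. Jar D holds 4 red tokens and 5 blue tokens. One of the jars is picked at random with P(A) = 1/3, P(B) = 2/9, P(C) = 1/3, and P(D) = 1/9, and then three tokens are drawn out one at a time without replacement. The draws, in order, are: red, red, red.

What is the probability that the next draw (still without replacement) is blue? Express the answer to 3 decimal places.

0.440

The likelihood of the observed sequence under each hypothesis: P(data | jar A) = (4/7)(3/6)(2/5) = 0.11429; P(data | jar B) = (9/11)(8/10)(7/9) = 0.50909; P(data | jar C) = (5/10)(4/9)(3/8) = 0.083333; P(data | jar D) = (4/9)(3/8)(2/7) = 0.047619.
The prior-weighted likelihoods are 1/3 · 0.11429 = 0.038095, 2/9 · 0.50909 = 0.11313, 1/3 · 0.083333 = 0.027778, 1/9 · 0.047619 = 0.005291; these sum to 0.1843.
Dividing through by the total gives posterior P(jar A | data) = 0.20671, P(jar B | data) = 0.61386, P(jar C | data) = 0.15072, P(jar D | data) = 0.028709.
So P(blue next | data) = Σ P(blue next | H) P(H | data) = (3/4)(0.20671) + (1/4)(0.61386) + (5/7)(0.15072) + (5/6)(0.028709) = 0.44008.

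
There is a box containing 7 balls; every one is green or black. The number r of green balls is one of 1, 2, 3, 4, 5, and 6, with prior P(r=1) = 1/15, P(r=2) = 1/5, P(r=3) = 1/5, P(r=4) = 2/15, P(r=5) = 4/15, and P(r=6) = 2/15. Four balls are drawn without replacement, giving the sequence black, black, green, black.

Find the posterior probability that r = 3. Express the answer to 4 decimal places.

For each hypothesis, P(data | H) works out to: P(data | r = 1) = (6/7)(5/6)(1/5)(4/4) = 1/7; P(data | r = 2) = (5/7)(4/6)(2/5)(3/4) = 1/7; P(data | r = 3) = (4/7)(3/6)(3/5)(2/4) = 3/35; P(data | r = 4) = (3/7)(2/6)(4/5)(1/4) = 1/35; P(data | r = 5) = (2/7)(1/6)(5/5)(0/4) = 0; P(data | r = 6) = (1/7)(0/6) = 0.
Weighting by the prior gives 1/15 · 1/7 = 1/105, 1/5 · 1/7 = 1/35, 1/5 · 3/35 = 3/175, 2/15 · 1/35 = 2/525, 4/15 · 0 = 0, 2/15 · 0 = 0; summing to 31/525.
So P(r = 3 | data) = (3/175) / (31/525) = 9/31.

0.2903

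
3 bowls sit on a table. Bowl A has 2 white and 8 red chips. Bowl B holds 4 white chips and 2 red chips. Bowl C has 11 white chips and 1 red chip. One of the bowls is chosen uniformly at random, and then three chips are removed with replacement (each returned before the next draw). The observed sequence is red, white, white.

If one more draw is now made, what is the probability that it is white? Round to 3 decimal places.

The likelihood of the observed sequence under each hypothesis: P(data | bowl A) = (8/10)(2/10)(2/10) = 0.032; P(data | bowl B) = (2/6)(4/6)(4/6) = 0.14815; P(data | bowl C) = (1/12)(11/12)(11/12) = 0.070023.
Multiplying each by its prior: 1/3 · 0.032 = 0.010667, 1/3 · 0.14815 = 0.049383, 1/3 · 0.070023 = 0.023341; these sum to 0.08339.
Dividing through by the total gives posterior P(bowl A | data) = 0.12791, P(bowl B | data) = 0.59219, P(bowl C | data) = 0.2799.
Averaging over the posterior, P(white next | data) = (1/5)(0.12791) + (2/3)(0.59219) + (11/12)(0.2799) = 0.67695.

0.677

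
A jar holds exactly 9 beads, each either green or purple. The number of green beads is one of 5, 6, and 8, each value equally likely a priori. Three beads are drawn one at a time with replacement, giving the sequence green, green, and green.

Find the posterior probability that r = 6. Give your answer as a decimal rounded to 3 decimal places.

0.253

Under each hypothesis, the probability of the observed sequence is: P(data | r = 5) = (5/9)(5/9)(5/9) = 0.17147; P(data | r = 6) = (6/9)(6/9)(6/9) = 0.2963; P(data | r = 8) = (8/9)(8/9)(8/9) = 0.70233.
The prior-weighted likelihoods are 1/3 · 0.17147 = 0.057156, 1/3 · 0.2963 = 0.098765, 1/3 · 0.70233 = 0.23411; these sum to 0.39003.
Therefore the posterior P(r = 6 | data) = (0.098765) / (0.39003) = 0.25322.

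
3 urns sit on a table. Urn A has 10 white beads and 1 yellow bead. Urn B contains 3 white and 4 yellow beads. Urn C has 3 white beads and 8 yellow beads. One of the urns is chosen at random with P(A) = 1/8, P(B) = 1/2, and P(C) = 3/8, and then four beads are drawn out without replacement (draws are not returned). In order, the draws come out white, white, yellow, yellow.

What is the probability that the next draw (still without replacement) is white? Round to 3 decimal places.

0.282

For each hypothesis, P(data | H) works out to: P(data | urn A) = (10/11)(9/10)(1/9)(0/8) = 0; P(data | urn B) = (3/7)(2/6)(4/5)(3/4) = 0.085714; P(data | urn C) = (3/11)(2/10)(8/9)(7/8) = 0.042424.
The prior-weighted likelihoods are 1/8 · 0 = 0, 1/2 · 0.085714 = 0.042857, 3/8 · 0.042424 = 0.015909; summing to 0.058766.
Dividing through by the total gives posterior P(urn A | data) = 0, P(urn B | data) = 0.72928, P(urn C | data) = 0.27072.
Averaging over the posterior, P(white next | data) = (1/3)(0.72928) + (1/7)(0.27072) = 0.28177.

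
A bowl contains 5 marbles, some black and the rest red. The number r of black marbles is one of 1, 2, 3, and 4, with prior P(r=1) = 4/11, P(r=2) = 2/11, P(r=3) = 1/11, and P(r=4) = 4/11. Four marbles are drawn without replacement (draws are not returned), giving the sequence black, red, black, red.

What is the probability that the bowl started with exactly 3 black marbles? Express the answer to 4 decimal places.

0.3333

For each hypothesis, P(data | H) works out to: P(data | r = 1) = (1/5)(4/4)(0/3) = 0; P(data | r = 2) = (2/5)(3/4)(1/3)(2/2) = 1/10; P(data | r = 3) = (3/5)(2/4)(2/3)(1/2) = 1/10; P(data | r = 4) = (4/5)(1/4)(3/3)(0/2) = 0.
Multiplying each by its prior: 4/11 · 0 = 0, 2/11 · 1/10 = 1/55, 1/11 · 1/10 = 1/110, 4/11 · 0 = 0; these sum to 3/110.
So P(r = 3 | data) = (1/110) / (3/110) = 1/3.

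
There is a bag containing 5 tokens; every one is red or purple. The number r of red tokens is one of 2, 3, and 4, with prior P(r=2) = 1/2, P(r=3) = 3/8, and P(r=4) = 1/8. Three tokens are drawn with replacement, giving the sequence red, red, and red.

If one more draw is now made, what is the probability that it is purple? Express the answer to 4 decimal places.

0.3638

Under each hypothesis, the probability of the observed sequence is: P(data | r = 2) = (2/5)(2/5)(2/5) = 8/125; P(data | r = 3) = (3/5)(3/5)(3/5) = 27/125; P(data | r = 4) = (4/5)(4/5)(4/5) = 64/125.
Multiplying each by its prior: 1/2 · 8/125 = 4/125, 3/8 · 27/125 = 81/1000, 1/8 · 64/125 = 8/125; summing to 177/1000.
Normalising, the posterior is P(r = 2 | data) = 32/177, P(r = 3 | data) = 27/59, P(r = 4 | data) = 64/177.
The predictive probability is P(purple next | data) = (3/5)(32/177) + (2/5)(27/59) + (1/5)(64/177) = 322/885.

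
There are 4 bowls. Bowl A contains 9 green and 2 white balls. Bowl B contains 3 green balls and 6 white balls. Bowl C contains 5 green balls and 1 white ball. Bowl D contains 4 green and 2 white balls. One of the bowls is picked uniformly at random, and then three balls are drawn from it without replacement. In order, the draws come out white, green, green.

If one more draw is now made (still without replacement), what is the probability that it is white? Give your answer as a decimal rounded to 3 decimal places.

0.247

Compute the likelihood of the observed sequence for each case: P(data | bowl A) = (2/11)(9/10)(8/9) = 0.14545; P(data | bowl B) = (6/9)(3/8)(2/7) = 0.071429; P(data | bowl C) = (1/6)(5/5)(4/4) = 0.16667; P(data | bowl D) = (2/6)(4/5)(3/4) = 0.2.
Weighting by the prior gives 1/4 · 0.14545 = 0.036364, 1/4 · 0.071429 = 0.017857, 1/4 · 0.16667 = 0.041667, 1/4 · 0.2 = 0.05; with total 0.14589.
Dividing through by the total gives posterior P(bowl A | data) = 0.24926, P(bowl B | data) = 0.1224, P(bowl C | data) = 0.28561, P(bowl D | data) = 0.34273.
The predictive probability is P(white next | data) = (1/8)(0.24926) + (5/6)(0.1224) + (0)(0.28561) + (1/3)(0.34273) = 0.2474.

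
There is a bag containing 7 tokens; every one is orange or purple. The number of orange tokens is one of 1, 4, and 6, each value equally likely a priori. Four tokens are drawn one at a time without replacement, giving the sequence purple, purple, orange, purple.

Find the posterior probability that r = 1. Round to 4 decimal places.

For each hypothesis, P(data | H) works out to: P(data | r = 1) = (6/7)(5/6)(1/5)(4/4) = 1/7; P(data | r = 4) = (3/7)(2/6)(4/5)(1/4) = 1/35; P(data | r = 6) = (1/7)(0/6) = 0.
The prior-weighted likelihoods are 1/3 · 1/7 = 1/21, 1/3 · 1/35 = 1/105, 1/3 · 0 = 0; these sum to 2/35.
Therefore the posterior P(r = 1 | data) = (1/21) / (2/35) = 5/6.

0.8333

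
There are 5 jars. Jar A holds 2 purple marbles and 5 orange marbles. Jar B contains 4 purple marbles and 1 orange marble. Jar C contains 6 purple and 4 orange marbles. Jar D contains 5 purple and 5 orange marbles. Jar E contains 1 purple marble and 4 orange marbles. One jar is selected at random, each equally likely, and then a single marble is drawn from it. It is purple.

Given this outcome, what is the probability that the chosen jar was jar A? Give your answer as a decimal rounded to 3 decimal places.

The likelihood of this draw under each hypothesis: P(data | jar A) = (2/7) = 2/7; P(data | jar B) = (4/5) = 4/5; P(data | jar C) = (6/10) = 3/5; P(data | jar D) = (5/10) = 1/2; P(data | jar E) = (1/5) = 1/5.
Multiplying each by its prior: 1/5 · 2/7 = 2/35, 1/5 · 4/5 = 4/25, 1/5 · 3/5 = 3/25, 1/5 · 1/2 = 1/10, 1/5 · 1/5 = 1/25; these sum to 167/350.
So P(jar A | data) = (2/35) / (167/350) = 20/167.

0.120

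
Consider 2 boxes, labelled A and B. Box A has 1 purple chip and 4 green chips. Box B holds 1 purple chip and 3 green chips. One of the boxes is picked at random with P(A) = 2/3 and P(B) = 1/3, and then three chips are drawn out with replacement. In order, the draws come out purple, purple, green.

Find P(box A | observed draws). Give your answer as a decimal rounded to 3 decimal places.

Compute the likelihood of the observed sequence for each case: P(data | box A) = (1/5)(1/5)(4/5) = 0.032; P(data | box B) = (1/4)(1/4)(3/4) = 0.046875.
The prior-weighted likelihoods are 2/3 · 0.032 = 0.021333, 1/3 · 0.046875 = 0.015625; these sum to 0.036958.
Therefore the posterior P(box A | data) = (0.021333) / (0.036958) = 0.57723.

0.577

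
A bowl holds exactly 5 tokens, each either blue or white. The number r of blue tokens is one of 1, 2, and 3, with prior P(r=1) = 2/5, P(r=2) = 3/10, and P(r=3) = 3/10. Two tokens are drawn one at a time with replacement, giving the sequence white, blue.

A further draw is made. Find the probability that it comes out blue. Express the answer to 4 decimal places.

0.4077

Under each hypothesis, the probability of the observed sequence is: P(data | r = 1) = (4/5)(1/5) = 4/25; P(data | r = 2) = (3/5)(2/5) = 6/25; P(data | r = 3) = (2/5)(3/5) = 6/25.
Weighting by the prior gives 2/5 · 4/25 = 8/125, 3/10 · 6/25 = 9/125, 3/10 · 6/25 = 9/125; summing to 26/125.
Normalising, the posterior is P(r = 1 | data) = 4/13, P(r = 2 | data) = 9/26, P(r = 3 | data) = 9/26.
The predictive probability is P(blue next | data) = (1/5)(4/13) + (2/5)(9/26) + (3/5)(9/26) = 53/130.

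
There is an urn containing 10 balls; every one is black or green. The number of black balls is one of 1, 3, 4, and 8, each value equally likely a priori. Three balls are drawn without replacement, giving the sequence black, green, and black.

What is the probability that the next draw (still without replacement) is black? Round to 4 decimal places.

The likelihood of the observed sequence under each hypothesis: P(data | r = 1) = (1/10)(9/9)(0/8) = 0; P(data | r = 3) = (3/10)(7/9)(2/8) = 0.058333; P(data | r = 4) = (4/10)(6/9)(3/8) = 0.1; P(data | r = 8) = (8/10)(2/9)(7/8) = 0.15556.
Weighting by the prior gives 1/4 · 0 = 0, 1/4 · 0.058333 = 0.014583, 1/4 · 0.1 = 0.025, 1/4 · 0.15556 = 0.038889; with total 0.078472.
Dividing through by the total gives posterior P(r = 1 | data) = 0, P(r = 3 | data) = 0.18584, P(r = 4 | data) = 0.31858, P(r = 8 | data) = 0.49558.
The predictive probability is P(black next | data) = (1/7)(0.18584) + (2/7)(0.31858) + (6/7)(0.49558) = 0.54235.

0.5424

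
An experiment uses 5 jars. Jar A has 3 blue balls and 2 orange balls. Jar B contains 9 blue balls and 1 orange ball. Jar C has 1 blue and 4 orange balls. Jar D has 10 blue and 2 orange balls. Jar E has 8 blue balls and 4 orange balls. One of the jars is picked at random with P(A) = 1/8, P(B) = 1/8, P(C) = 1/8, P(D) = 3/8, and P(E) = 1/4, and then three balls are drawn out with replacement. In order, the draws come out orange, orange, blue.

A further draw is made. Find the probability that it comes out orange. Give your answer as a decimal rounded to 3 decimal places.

For each hypothesis, P(data | H) works out to: P(data | jar A) = (2/5)(2/5)(3/5) = 0.096; P(data | jar B) = (1/10)(1/10)(9/10) = 0.009; P(data | jar C) = (4/5)(4/5)(1/5) = 0.128; P(data | jar D) = (2/12)(2/12)(10/12) = 0.023148; P(data | jar E) = (4/12)(4/12)(8/12) = 0.074074.
The prior-weighted likelihoods are 1/8 · 0.096 = 0.012, 1/8 · 0.009 = 0.001125, 1/8 · 0.128 = 0.016, 3/8 · 0.023148 = 0.0086806, 1/4 · 0.074074 = 0.018519; these sum to 0.056324.
Normalising, the posterior is P(jar A | data) = 0.21305, P(jar B | data) = 0.019974, P(jar C | data) = 0.28407, P(jar D | data) = 0.15412, P(jar E | data) = 0.32879.
The predictive probability is P(orange next | data) = (2/5)(0.21305) + (1/10)(0.019974) + (4/5)(0.28407) + (1/6)(0.15412) + (1/3)(0.32879) = 0.44976.

0.450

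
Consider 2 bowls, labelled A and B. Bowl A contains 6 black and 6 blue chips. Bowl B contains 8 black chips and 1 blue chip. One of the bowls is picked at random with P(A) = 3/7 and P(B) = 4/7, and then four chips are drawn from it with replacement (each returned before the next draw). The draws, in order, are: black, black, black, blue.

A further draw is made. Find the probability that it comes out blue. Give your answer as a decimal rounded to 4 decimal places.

0.2570

Compute the likelihood of the observed sequence for each case: P(data | bowl A) = (6/12)(6/12)(6/12)(6/12) = 0.0625; P(data | bowl B) = (8/9)(8/9)(8/9)(1/9) = 0.078037.
Weighting by the prior gives 3/7 · 0.0625 = 0.026786, 4/7 · 0.078037 = 0.044593; summing to 0.071378.
Normalising, the posterior is P(bowl A | data) = 0.37526, P(bowl B | data) = 0.62474.
Averaging over the posterior, P(blue next | data) = (1/2)(0.37526) + (1/9)(0.62474) = 0.25705.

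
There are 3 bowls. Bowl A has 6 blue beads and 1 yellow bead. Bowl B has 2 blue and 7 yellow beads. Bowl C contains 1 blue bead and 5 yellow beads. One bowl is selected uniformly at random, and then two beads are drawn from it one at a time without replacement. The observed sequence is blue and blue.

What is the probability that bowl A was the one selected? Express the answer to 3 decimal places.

0.963

Compute the likelihood of the observed sequence for each case: P(data | bowl A) = (6/7)(5/6) = 5/7; P(data | bowl B) = (2/9)(1/8) = 1/36; P(data | bowl C) = (1/6)(0/5) = 0.
The prior-weighted likelihoods are 1/3 · 5/7 = 5/21, 1/3 · 1/36 = 1/108, 1/3 · 0 = 0; summing to 187/756.
Therefore the posterior P(bowl A | data) = (5/21) / (187/756) = 180/187.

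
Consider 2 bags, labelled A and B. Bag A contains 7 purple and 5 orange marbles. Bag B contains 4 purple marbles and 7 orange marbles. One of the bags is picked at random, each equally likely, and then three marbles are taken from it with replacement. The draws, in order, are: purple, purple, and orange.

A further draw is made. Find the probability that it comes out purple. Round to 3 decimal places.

Compute the likelihood of the observed sequence for each case: P(data | bag A) = (7/12)(7/12)(5/12) = 0.14178; P(data | bag B) = (4/11)(4/11)(7/11) = 0.084147.
Multiplying each by its prior: 1/2 · 0.14178 = 0.070891, 1/2 · 0.084147 = 0.042074; these sum to 0.11296.
Normalising, the posterior is P(bag A | data) = 0.62755, P(bag B | data) = 0.37245.
Averaging over the posterior, P(purple next | data) = (7/12)(0.62755) + (4/11)(0.37245) = 0.50151.

0.502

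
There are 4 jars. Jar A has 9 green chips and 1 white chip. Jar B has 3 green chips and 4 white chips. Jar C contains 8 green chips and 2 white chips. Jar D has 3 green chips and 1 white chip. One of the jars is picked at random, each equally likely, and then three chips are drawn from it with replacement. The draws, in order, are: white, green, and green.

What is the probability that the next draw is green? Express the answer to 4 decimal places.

For each hypothesis, P(data | H) works out to: P(data | jar A) = (1/10)(9/10)(9/10) = 0.081; P(data | jar B) = (4/7)(3/7)(3/7) = 0.10496; P(data | jar C) = (2/10)(8/10)(8/10) = 0.128; P(data | jar D) = (1/4)(3/4)(3/4) = 0.14062.
The prior-weighted likelihoods are 1/4 · 0.081 = 0.02025, 1/4 · 0.10496 = 0.026239, 1/4 · 0.128 = 0.032, 1/4 · 0.14062 = 0.035156; summing to 0.11365.
The posterior is then P(jar A | data) = 0.17819, P(jar B | data) = 0.23089, P(jar C | data) = 0.28158, P(jar D | data) = 0.30935.
Averaging over the posterior, P(green next | data) = (9/10)(0.17819) + (3/7)(0.23089) + (4/5)(0.28158) + (3/4)(0.30935) = 0.71659.

0.7166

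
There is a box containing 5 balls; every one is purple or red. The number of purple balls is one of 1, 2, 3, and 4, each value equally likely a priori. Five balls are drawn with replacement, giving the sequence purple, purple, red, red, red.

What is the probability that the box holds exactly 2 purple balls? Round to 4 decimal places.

Compute the likelihood of the observed sequence for each case: P(data | r = 1) = (1/5)(1/5)(4/5)(4/5)(4/5) = 0.02048; P(data | r = 2) = (2/5)(2/5)(3/5)(3/5)(3/5) = 0.03456; P(data | r = 3) = (3/5)(3/5)(2/5)(2/5)(2/5) = 0.02304; P(data | r = 4) = (4/5)(4/5)(1/5)(1/5)(1/5) = 0.00512.
Weighting by the prior gives 1/4 · 0.02048 = 0.00512, 1/4 · 0.03456 = 0.00864, 1/4 · 0.02304 = 0.00576, 1/4 · 0.00512 = 0.00128; these sum to 0.0208.
So P(r = 2 | data) = (0.00864) / (0.0208) = 0.41538.

0.4154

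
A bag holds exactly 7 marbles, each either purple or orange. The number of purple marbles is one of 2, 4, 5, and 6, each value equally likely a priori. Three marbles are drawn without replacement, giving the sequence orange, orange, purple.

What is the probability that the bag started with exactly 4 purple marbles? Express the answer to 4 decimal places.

Under each hypothesis, the probability of the observed sequence is: P(data | r = 2) = (5/7)(4/6)(2/5) = 4/21; P(data | r = 4) = (3/7)(2/6)(4/5) = 4/35; P(data | r = 5) = (2/7)(1/6)(5/5) = 1/21; P(data | r = 6) = (1/7)(0/6) = 0.
Weighting by the prior gives 1/4 · 4/21 = 1/21, 1/4 · 4/35 = 1/35, 1/4 · 1/21 = 1/84, 1/4 · 0 = 0; with total 37/420.
Hence P(r = 4 | data) = (1/35) / (37/420) = 12/37.

0.3243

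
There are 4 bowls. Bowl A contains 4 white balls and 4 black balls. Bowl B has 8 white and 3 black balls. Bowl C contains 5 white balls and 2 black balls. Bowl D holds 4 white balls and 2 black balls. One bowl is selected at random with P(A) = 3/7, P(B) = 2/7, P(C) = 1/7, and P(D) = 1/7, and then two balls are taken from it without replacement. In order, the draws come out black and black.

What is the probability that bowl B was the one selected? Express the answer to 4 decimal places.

0.1259

The likelihood of the observed sequence under each hypothesis: P(data | bowl A) = (4/8)(3/7) = 0.21429; P(data | bowl B) = (3/11)(2/10) = 0.054545; P(data | bowl C) = (2/7)(1/6) = 0.047619; P(data | bowl D) = (2/6)(1/5) = 0.066667.
Weighting by the prior gives 3/7 · 0.21429 = 0.091837, 2/7 · 0.054545 = 0.015584, 1/7 · 0.047619 = 0.0068027, 1/7 · 0.066667 = 0.0095238; summing to 0.12375.
Hence P(bowl B | data) = (0.015584) / (0.12375) = 0.12594.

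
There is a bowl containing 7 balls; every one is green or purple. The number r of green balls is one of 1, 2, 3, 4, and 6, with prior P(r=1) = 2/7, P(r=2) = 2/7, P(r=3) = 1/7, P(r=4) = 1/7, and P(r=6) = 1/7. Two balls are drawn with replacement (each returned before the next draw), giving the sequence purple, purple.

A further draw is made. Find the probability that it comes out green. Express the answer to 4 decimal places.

0.2529

For each hypothesis, P(data | H) works out to: P(data | r = 1) = (6/7)(6/7) = 36/49; P(data | r = 2) = (5/7)(5/7) = 25/49; P(data | r = 3) = (4/7)(4/7) = 16/49; P(data | r = 4) = (3/7)(3/7) = 9/49; P(data | r = 6) = (1/7)(1/7) = 1/49.
The prior-weighted likelihoods are 2/7 · 36/49 = 72/343, 2/7 · 25/49 = 50/343, 1/7 · 16/49 = 16/343, 1/7 · 9/49 = 9/343, 1/7 · 1/49 = 1/343; summing to 148/343.
Normalising, the posterior is P(r = 1 | data) = 18/37, P(r = 2 | data) = 25/74, P(r = 3 | data) = 4/37, P(r = 4 | data) = 9/148, P(r = 6 | data) = 1/148.
Averaging over the posterior, P(green next | data) = (1/7)(18/37) + (2/7)(25/74) + (3/7)(4/37) + (4/7)(9/148) + (6/7)(1/148) = 131/518.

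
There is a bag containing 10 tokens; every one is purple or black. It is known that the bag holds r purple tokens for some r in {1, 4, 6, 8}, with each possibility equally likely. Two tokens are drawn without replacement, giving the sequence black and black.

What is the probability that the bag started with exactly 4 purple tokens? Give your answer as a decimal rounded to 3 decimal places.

0.259

The likelihood of the observed sequence under each hypothesis: P(data | r = 1) = (9/10)(8/9) = 4/5; P(data | r = 4) = (6/10)(5/9) = 1/3; P(data | r = 6) = (4/10)(3/9) = 2/15; P(data | r = 8) = (2/10)(1/9) = 1/45.
Weighting by the prior gives 1/4 · 4/5 = 1/5, 1/4 · 1/3 = 1/12, 1/4 · 2/15 = 1/30, 1/4 · 1/45 = 1/180; summing to 29/90.
By Bayes' rule, P(r = 4 | data) = (1/12) / (29/90) = 15/58.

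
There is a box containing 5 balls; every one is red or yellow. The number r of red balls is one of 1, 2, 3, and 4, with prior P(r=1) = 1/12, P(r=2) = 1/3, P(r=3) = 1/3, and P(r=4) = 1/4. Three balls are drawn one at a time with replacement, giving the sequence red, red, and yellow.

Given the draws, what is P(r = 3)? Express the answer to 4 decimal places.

Under each hypothesis, the probability of the observed sequence is: P(data | r = 1) = (1/5)(1/5)(4/5) = 4/125; P(data | r = 2) = (2/5)(2/5)(3/5) = 12/125; P(data | r = 3) = (3/5)(3/5)(2/5) = 18/125; P(data | r = 4) = (4/5)(4/5)(1/5) = 16/125.
Multiplying each by its prior: 1/12 · 4/125 = 1/375, 1/3 · 12/125 = 4/125, 1/3 · 18/125 = 6/125, 1/4 · 16/125 = 4/125; these sum to 43/375.
So P(r = 3 | data) = (6/125) / (43/375) = 18/43.

0.4186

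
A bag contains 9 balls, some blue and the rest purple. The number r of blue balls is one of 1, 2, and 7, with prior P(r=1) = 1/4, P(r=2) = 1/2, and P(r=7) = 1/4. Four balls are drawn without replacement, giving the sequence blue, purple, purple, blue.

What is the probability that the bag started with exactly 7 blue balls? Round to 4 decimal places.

The likelihood of the observed sequence under each hypothesis: P(data | r = 1) = (1/9)(8/8)(7/7)(0/6) = 0; P(data | r = 2) = (2/9)(7/8)(6/7)(1/6) = 1/36; P(data | r = 7) = (7/9)(2/8)(1/7)(6/6) = 1/36.
Multiplying each by its prior: 1/4 · 0 = 0, 1/2 · 1/36 = 1/72, 1/4 · 1/36 = 1/144; summing to 1/48.
So P(r = 7 | data) = (1/144) / (1/48) = 1/3.

0.3333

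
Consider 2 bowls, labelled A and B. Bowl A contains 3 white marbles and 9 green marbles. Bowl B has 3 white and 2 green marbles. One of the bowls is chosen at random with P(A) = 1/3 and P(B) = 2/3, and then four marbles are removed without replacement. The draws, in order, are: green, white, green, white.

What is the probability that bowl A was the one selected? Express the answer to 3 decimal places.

0.154

The likelihood of the observed sequence under each hypothesis: P(data | bowl A) = (9/12)(3/11)(8/10)(2/9) = 2/55; P(data | bowl B) = (2/5)(3/4)(1/3)(2/2) = 1/10.
The prior-weighted likelihoods are 1/3 · 2/55 = 2/165, 2/3 · 1/10 = 1/15; these sum to 13/165.
Therefore the posterior P(bowl A | data) = (2/165) / (13/165) = 2/13.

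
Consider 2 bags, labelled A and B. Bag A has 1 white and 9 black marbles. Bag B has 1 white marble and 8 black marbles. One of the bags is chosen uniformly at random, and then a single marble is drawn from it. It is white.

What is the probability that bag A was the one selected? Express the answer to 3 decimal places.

0.474

The likelihood of this draw under each hypothesis: P(data | bag A) = (1/10) = 1/10; P(data | bag B) = (1/9) = 1/9.
Multiplying each by its prior: 1/2 · 1/10 = 1/20, 1/2 · 1/9 = 1/18; these sum to 19/180.
Hence P(bag A | data) = (1/20) / (19/180) = 9/19.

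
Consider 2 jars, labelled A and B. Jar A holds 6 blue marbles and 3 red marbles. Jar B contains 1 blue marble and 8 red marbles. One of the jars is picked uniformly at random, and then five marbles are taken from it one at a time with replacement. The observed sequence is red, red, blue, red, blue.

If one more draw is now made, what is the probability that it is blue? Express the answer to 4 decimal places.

For each hypothesis, P(data | H) works out to: P(data | jar A) = (3/9)(3/9)(6/9)(3/9)(6/9) = 0.016461; P(data | jar B) = (8/9)(8/9)(1/9)(8/9)(1/9) = 0.0086708.
The prior-weighted likelihoods are 1/2 · 0.016461 = 0.0082305, 1/2 · 0.0086708 = 0.0043354; summing to 0.012566.
Dividing through by the total gives posterior P(jar A | data) = 0.65499, P(jar B | data) = 0.34501.
The predictive probability is P(blue next | data) = (2/3)(0.65499) + (1/9)(0.34501) = 0.47499.

0.4750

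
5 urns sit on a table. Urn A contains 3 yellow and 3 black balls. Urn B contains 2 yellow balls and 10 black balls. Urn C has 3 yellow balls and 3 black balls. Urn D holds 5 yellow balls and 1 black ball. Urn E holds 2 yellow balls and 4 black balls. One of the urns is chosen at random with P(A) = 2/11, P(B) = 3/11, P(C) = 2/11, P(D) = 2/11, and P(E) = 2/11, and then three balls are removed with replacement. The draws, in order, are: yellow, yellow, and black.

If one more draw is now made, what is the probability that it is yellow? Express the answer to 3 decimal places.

0.531

Under each hypothesis, the probability of the observed sequence is: P(data | urn A) = (3/6)(3/6)(3/6) = 0.125; P(data | urn B) = (2/12)(2/12)(10/12) = 0.023148; P(data | urn C) = (3/6)(3/6)(3/6) = 0.125; P(data | urn D) = (5/6)(5/6)(1/6) = 0.11574; P(data | urn E) = (2/6)(2/6)(4/6) = 0.074074.
Multiplying each by its prior: 2/11 · 0.125 = 0.022727, 3/11 · 0.023148 = 0.0063131, 2/11 · 0.125 = 0.022727, 2/11 · 0.11574 = 0.021044, 2/11 · 0.074074 = 0.013468; these sum to 0.086279.
The posterior is then P(urn A | data) = 0.26341, P(urn B | data) = 0.073171, P(urn C | data) = 0.26341, P(urn D | data) = 0.2439, P(urn E | data) = 0.1561.
So P(yellow next | data) = Σ P(yellow next | H) P(H | data) = (1/2)(0.26341) + (1/6)(0.073171) + (1/2)(0.26341) + (5/6)(0.2439) + (1/3)(0.1561) = 0.53089.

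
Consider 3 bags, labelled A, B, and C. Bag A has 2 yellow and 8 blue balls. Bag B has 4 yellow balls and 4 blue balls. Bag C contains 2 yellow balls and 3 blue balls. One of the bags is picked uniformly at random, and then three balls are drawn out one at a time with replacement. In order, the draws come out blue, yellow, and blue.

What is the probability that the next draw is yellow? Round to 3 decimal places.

0.367

For each hypothesis, P(data | H) works out to: P(data | bag A) = (8/10)(2/10)(8/10) = 0.128; P(data | bag B) = (4/8)(4/8)(4/8) = 0.125; P(data | bag C) = (3/5)(2/5)(3/5) = 0.144.
The prior-weighted likelihoods are 1/3 · 0.128 = 0.042667, 1/3 · 0.125 = 0.041667, 1/3 · 0.144 = 0.048; summing to 0.13233.
Dividing through by the total gives posterior P(bag A | data) = 0.32242, P(bag B | data) = 0.31486, P(bag C | data) = 0.36272.
The predictive probability is P(yellow next | data) = (1/5)(0.32242) + (1/2)(0.31486) + (2/5)(0.36272) = 0.367.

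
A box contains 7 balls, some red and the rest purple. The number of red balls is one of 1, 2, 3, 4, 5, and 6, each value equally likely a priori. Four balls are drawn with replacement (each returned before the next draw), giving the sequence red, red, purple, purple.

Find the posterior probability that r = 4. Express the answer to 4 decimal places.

0.2571

For each hypothesis, P(data | H) works out to: P(data | r = 1) = (1/7)(1/7)(6/7)(6/7) = 0.014994; P(data | r = 2) = (2/7)(2/7)(5/7)(5/7) = 0.041649; P(data | r = 3) = (3/7)(3/7)(4/7)(4/7) = 0.059975; P(data | r = 4) = (4/7)(4/7)(3/7)(3/7) = 0.059975; P(data | r = 5) = (5/7)(5/7)(2/7)(2/7) = 0.041649; P(data | r = 6) = (6/7)(6/7)(1/7)(1/7) = 0.014994.
Multiplying each by its prior: 1/6 · 0.014994 = 0.002499, 1/6 · 0.041649 = 0.0069416, 1/6 · 0.059975 = 0.0099958, 1/6 · 0.059975 = 0.0099958, 1/6 · 0.041649 = 0.0069416, 1/6 · 0.014994 = 0.002499; with total 0.038873.
Therefore the posterior P(r = 4 | data) = (0.0099958) / (0.038873) = 0.25714.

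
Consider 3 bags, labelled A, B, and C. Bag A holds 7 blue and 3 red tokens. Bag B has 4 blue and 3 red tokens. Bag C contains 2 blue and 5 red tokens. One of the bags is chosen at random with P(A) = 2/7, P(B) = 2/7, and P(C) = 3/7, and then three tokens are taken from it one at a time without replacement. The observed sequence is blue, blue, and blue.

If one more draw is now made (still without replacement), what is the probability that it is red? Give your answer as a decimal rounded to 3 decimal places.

For each hypothesis, P(data | H) works out to: P(data | bag A) = (7/10)(6/9)(5/8) = 0.29167; P(data | bag B) = (4/7)(3/6)(2/5) = 0.11429; P(data | bag C) = (2/7)(1/6)(0/5) = 0.
The prior-weighted likelihoods are 2/7 · 0.29167 = 0.083333, 2/7 · 0.11429 = 0.032653, 3/7 · 0 = 0; summing to 0.11599.
Dividing through by the total gives posterior P(bag A | data) = 0.71848, P(bag B | data) = 0.28152, P(bag C | data) = 0.
So P(red next | data) = Σ P(red next | H) P(H | data) = (3/7)(0.71848) + (3/4)(0.28152) = 0.51906.

0.519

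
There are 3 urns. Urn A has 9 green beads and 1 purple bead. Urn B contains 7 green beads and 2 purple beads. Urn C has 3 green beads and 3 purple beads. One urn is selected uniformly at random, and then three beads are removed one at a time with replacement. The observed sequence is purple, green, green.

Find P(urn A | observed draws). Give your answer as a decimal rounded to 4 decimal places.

For each hypothesis, P(data | H) works out to: P(data | urn A) = (1/10)(9/10)(9/10) = 0.081; P(data | urn B) = (2/9)(7/9)(7/9) = 0.13443; P(data | urn C) = (3/6)(3/6)(3/6) = 0.125.
The prior-weighted likelihoods are 1/3 · 0.081 = 0.027, 1/3 · 0.13443 = 0.04481, 1/3 · 0.125 = 0.041667; these sum to 0.11348.
Therefore the posterior P(urn A | data) = (0.027) / (0.11348) = 0.23793.

0.2379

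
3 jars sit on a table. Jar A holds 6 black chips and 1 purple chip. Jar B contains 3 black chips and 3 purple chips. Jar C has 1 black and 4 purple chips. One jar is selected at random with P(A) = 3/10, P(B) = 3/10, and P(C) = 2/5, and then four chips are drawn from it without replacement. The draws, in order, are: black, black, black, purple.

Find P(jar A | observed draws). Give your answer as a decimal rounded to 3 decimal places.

For each hypothesis, P(data | H) works out to: P(data | jar A) = (6/7)(5/6)(4/5)(1/4) = 0.14286; P(data | jar B) = (3/6)(2/5)(1/4)(3/3) = 0.05; P(data | jar C) = (1/5)(0/4) = 0.
Weighting by the prior gives 3/10 · 0.14286 = 0.042857, 3/10 · 0.05 = 0.015, 2/5 · 0 = 0; summing to 0.057857.
Hence P(jar A | data) = (0.042857) / (0.057857) = 0.74074.

0.741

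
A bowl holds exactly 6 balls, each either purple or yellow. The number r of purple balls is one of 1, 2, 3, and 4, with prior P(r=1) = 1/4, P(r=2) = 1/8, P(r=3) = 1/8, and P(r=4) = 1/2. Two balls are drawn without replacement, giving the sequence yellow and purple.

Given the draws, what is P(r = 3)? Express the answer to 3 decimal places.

0.153

Under each hypothesis, the probability of the observed sequence is: P(data | r = 1) = (5/6)(1/5) = 1/6; P(data | r = 2) = (4/6)(2/5) = 4/15; P(data | r = 3) = (3/6)(3/5) = 3/10; P(data | r = 4) = (2/6)(4/5) = 4/15.
Multiplying each by its prior: 1/4 · 1/6 = 1/24, 1/8 · 4/15 = 1/30, 1/8 · 3/10 = 3/80, 1/2 · 4/15 = 2/15; summing to 59/240.
Therefore the posterior P(r = 3 | data) = (3/80) / (59/240) = 9/59.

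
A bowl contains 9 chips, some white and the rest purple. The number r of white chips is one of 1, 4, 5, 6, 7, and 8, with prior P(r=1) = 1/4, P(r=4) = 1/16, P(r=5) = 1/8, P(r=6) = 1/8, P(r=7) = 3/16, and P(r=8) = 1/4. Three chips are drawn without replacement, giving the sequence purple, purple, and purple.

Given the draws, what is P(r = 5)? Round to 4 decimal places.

The likelihood of the observed sequence under each hypothesis: P(data | r = 1) = (8/9)(7/8)(6/7) = 2/3; P(data | r = 4) = (5/9)(4/8)(3/7) = 5/42; P(data | r = 5) = (4/9)(3/8)(2/7) = 1/21; P(data | r = 6) = (3/9)(2/8)(1/7) = 1/84; P(data | r = 7) = (2/9)(1/8)(0/7) = 0; P(data | r = 8) = (1/9)(0/8) = 0.
Multiplying each by its prior: 1/4 · 2/3 = 1/6, 1/16 · 5/42 = 5/672, 1/8 · 1/21 = 1/168, 1/8 · 1/84 = 1/672, 3/16 · 0 = 0, 1/4 · 0 = 0; these sum to 61/336.
By Bayes' rule, P(r = 5 | data) = (1/168) / (61/336) = 2/61.

0.0328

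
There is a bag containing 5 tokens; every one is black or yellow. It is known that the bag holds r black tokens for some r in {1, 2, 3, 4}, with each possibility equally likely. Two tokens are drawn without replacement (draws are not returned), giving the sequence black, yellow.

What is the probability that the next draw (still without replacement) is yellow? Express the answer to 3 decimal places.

The likelihood of the observed sequence under each hypothesis: P(data | r = 1) = (1/5)(4/4) = 1/5; P(data | r = 2) = (2/5)(3/4) = 3/10; P(data | r = 3) = (3/5)(2/4) = 3/10; P(data | r = 4) = (4/5)(1/4) = 1/5.
Weighting by the prior gives 1/4 · 1/5 = 1/20, 1/4 · 3/10 = 3/40, 1/4 · 3/10 = 3/40, 1/4 · 1/5 = 1/20; these sum to 1/4.
The posterior is then P(r = 1 | data) = 1/5, P(r = 2 | data) = 3/10, P(r = 3 | data) = 3/10, P(r = 4 | data) = 1/5.
So P(yellow next | data) = Σ P(yellow next | H) P(H | data) = (1)(1/5) + (2/3)(3/10) + (1/3)(3/10) + (0)(1/5) = 1/2.

0.500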